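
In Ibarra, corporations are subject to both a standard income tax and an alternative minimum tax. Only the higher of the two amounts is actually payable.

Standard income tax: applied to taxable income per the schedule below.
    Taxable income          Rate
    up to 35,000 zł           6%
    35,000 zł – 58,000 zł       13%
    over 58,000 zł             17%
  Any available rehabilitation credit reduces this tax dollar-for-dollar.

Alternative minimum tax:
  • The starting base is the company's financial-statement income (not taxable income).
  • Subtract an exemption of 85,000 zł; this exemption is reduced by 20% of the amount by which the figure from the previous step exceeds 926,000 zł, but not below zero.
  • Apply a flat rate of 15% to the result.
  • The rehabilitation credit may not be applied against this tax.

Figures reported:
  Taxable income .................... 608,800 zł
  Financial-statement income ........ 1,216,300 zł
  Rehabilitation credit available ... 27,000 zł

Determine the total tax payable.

Standard income tax:
  35,000 zł × 6% = 2,100 zł
  23,000 zł × 13% = 2,990 zł
  550,800 zł × 17% = 93,636 zł
  → 98,726 zł
  Less rehabilitation credit 27,000 zł → 71,726 zł

Alternative minimum tax:
  Base (financial-statement income): 1,216,300 zł
  Exemption: 85,000 zł − 20% × (1,216,300 zł − 926,000 zł) = 85,000 zł − 58,060 zł = 26,940 zł
  Base: 1,216,300 zł − 26,940 zł = 1,189,360 zł
  1,189,360 zł × 15% = 178,404 zł

178,404 zł > 71,726 zł, so the alternative minimum tax is the binding amount.

178,404 zł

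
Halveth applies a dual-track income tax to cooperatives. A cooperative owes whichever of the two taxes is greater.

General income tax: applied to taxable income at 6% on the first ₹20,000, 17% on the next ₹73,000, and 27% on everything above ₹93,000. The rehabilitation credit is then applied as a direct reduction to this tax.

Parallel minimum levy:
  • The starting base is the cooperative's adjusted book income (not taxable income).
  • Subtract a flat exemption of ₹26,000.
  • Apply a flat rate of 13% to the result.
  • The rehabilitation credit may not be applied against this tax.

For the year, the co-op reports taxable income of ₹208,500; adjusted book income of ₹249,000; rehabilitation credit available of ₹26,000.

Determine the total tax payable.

General income tax:
  ₹20,000 × 6% = ₹1,200
  ₹73,000 × 17% = ₹12,410
  ₹115,500 × 27% = ₹31,185
  → ₹44,795
  Less rehabilitation credit ₹26,000 → ₹18,795

Parallel minimum levy:
  Base (adjusted book income): ₹249,000
  Less exemption ₹26,000 → base ₹223,000
  ₹223,000 × 13% = ₹28,990

₹28,990 > ₹18,795, so the parallel minimum levy is the binding amount.

₹28,990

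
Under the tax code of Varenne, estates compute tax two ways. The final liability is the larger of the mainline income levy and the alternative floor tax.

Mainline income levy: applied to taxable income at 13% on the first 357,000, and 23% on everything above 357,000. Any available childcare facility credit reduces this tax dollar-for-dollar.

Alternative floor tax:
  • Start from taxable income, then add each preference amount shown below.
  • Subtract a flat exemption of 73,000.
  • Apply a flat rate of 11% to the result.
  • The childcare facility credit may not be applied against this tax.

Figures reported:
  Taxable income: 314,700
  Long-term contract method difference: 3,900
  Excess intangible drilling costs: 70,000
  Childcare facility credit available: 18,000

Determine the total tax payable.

34,716

Mainline income levy:
  314,700 × 13% = 40,911
  Less childcare facility credit 18,000 → 22,911

Alternative floor tax:
  Adjusted income: 314,700 + 3,900 + 70,000 = 388,600
  Less exemption 73,000 → base 315,600
  315,600 × 11% = 34,716

34,716 > 22,911, so the alternative floor tax is the binding amount.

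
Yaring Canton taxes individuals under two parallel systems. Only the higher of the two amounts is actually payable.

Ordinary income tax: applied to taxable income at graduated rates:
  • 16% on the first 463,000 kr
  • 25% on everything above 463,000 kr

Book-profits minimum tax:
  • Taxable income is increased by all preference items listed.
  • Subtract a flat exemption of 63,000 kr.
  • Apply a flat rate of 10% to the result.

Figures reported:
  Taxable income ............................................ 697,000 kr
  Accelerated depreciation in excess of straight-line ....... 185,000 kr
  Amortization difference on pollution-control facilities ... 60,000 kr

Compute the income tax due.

132,580 kr

Ordinary income tax:
  463,000 kr × 16% = 74,080 kr
  234,000 kr × 25% = 58,500 kr
  → 132,580 kr

Book-profits minimum tax:
  Adjusted income: 697,000 kr + 185,000 kr + 60,000 kr = 942,000 kr
  Less exemption 63,000 kr → base 879,000 kr
  879,000 kr × 10% = 87,900 kr

132,580 kr > 87,900 kr, so the ordinary income tax governs.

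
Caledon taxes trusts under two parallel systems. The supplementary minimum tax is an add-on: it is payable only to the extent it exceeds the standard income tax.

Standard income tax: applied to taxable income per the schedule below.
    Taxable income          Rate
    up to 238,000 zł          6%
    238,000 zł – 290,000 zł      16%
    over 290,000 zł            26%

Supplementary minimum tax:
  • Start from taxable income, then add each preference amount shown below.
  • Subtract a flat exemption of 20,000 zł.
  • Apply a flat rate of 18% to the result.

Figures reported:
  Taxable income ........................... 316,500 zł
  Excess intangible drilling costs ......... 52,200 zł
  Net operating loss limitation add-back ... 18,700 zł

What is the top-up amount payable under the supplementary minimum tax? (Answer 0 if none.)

36,642 zł

Supplementary minimum tax:
  Adjusted income: 316,500 zł + 52,200 zł + 18,700 zł = 387,400 zł
  Less exemption 20,000 zł → base 367,400 zł
  367,400 zł × 18% = 66,132 zł

Standard income tax:
  238,000 zł × 6% = 14,280 zł
  52,000 zł × 16% = 8,320 zł
  26,500 zł × 26% = 6,890 zł
  → 29,490 zł

Excess of supplementary minimum tax over standard income tax: 66,132 zł − 29,490 zł = 36,642 zł.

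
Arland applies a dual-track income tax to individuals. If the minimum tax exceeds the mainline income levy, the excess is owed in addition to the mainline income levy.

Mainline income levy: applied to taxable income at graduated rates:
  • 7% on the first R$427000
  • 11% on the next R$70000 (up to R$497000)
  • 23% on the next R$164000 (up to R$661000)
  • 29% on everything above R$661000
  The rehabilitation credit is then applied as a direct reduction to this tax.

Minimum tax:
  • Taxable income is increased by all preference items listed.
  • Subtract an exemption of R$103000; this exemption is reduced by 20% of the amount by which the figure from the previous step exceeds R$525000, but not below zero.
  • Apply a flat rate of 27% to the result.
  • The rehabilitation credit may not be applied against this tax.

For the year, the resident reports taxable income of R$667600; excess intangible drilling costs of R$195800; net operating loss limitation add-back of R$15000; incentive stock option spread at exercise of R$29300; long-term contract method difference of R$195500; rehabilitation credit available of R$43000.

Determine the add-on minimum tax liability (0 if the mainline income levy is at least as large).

Minimum tax:
  Adjusted income: R$667600 + R$195800 + R$15000 + R$29300 + R$195500 = R$1103200
  Exemption: 20% × (R$1103200 − R$525000) = R$115640 ≥ R$103000, so the exemption is fully phased out
  Base: R$1103200 − R$0 = R$1103200
  R$1103200 × 27% = R$297864

Mainline income levy:
  R$427000 × 7% = R$29890
  R$70000 × 11% = R$7700
  R$164000 × 23% = R$37720
  R$6600 × 29% = R$1914
  → R$77224
  Less rehabilitation credit R$43000 → R$34224

Excess of minimum tax over mainline income levy: R$297864 − R$34224 = R$263640.

R$263640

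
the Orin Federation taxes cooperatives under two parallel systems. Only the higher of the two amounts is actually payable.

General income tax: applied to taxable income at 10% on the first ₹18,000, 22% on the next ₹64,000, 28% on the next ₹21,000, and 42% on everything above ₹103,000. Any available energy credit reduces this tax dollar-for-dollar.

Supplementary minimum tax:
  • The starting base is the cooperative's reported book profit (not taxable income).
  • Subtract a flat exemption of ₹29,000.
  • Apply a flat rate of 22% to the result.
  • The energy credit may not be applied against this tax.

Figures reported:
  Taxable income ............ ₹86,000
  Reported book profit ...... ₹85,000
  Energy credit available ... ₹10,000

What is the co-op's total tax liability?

General income tax:
  ₹18,000 × 10% = ₹1,800
  ₹64,000 × 22% = ₹14,080
  ₹4,000 × 28% = ₹1,120
  → ₹17,000
  Less energy credit ₹10,000 → ₹7,000

Supplementary minimum tax:
  Base (reported book profit): ₹85,000
  Less exemption ₹29,000 → base ₹56,000
  ₹56,000 × 22% = ₹12,320

₹12,320 > ₹7,000, so the supplementary minimum tax is the binding amount.

₹12,320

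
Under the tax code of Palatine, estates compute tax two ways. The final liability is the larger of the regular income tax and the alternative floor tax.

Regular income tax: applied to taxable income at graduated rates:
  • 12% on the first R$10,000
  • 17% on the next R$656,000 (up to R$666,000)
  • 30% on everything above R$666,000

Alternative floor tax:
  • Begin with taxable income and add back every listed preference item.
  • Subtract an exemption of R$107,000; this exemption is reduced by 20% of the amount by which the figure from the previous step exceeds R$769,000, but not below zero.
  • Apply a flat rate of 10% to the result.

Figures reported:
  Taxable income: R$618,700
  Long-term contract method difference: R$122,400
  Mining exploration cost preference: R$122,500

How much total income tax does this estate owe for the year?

Alternative floor tax:
  Adjusted income: R$618,700 + R$122,400 + R$122,500 = R$863,600
  Exemption: R$107,000 − 20% × (R$863,600 − R$769,000) = R$107,000 − R$18,920 = R$88,080
  Base: R$863,600 − R$88,080 = R$775,520
  R$775,520 × 10% = R$77,552

Regular income tax:
  R$10,000 × 12% = R$1,200
  R$608,700 × 17% = R$103,479
  → R$104,679

R$104,679 > R$77,552, so the regular income tax governs.

R$104,679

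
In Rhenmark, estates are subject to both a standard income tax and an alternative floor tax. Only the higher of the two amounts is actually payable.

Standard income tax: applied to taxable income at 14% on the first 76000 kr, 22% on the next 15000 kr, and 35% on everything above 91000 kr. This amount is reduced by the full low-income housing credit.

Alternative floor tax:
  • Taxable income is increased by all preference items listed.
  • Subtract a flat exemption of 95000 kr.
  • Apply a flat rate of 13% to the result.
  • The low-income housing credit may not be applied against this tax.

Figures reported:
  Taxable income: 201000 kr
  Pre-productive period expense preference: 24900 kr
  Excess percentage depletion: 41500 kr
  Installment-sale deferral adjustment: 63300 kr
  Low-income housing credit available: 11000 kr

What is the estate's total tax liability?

41440 kr

Alternative floor tax:
  Adjusted income: 201000 kr + 24900 kr + 41500 kr + 63300 kr = 330700 kr
  Less exemption 95000 kr → base 235700 kr
  235700 kr × 13% = 30641 kr

Standard income tax:
  76000 kr × 14% = 10640 kr
  15000 kr × 22% = 3300 kr
  110000 kr × 35% = 38500 kr
  → 52440 kr
  Less low-income housing credit 11000 kr → 41440 kr

41440 kr > 30641 kr, so the standard income tax governs.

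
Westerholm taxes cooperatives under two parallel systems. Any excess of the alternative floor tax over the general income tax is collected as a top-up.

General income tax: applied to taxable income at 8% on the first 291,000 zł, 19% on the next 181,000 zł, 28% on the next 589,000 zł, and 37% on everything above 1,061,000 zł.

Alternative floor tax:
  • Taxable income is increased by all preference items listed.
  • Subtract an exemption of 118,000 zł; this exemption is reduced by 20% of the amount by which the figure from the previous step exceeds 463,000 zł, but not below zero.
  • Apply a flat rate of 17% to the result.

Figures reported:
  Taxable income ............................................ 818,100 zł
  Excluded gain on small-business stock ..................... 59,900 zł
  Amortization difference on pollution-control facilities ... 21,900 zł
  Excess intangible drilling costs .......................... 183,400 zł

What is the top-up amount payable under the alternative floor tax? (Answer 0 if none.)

Alternative floor tax:
  Adjusted income: 818,100 zł + 59,900 zł + 21,900 zł + 183,400 zł = 1,083,300 zł
  Exemption: 20% × (1,083,300 zł − 463,000 zł) = 124,060 zł ≥ 118,000 zł, so the exemption is fully phased out
  Base: 1,083,300 zł − 0 zł = 1,083,300 zł
  1,083,300 zł × 17% = 184,161 zł

General income tax:
  291,000 zł × 8% = 23,280 zł
  181,000 zł × 19% = 34,390 zł
  346,100 zł × 28% = 96,908 zł
  → 154,578 zł

Excess of alternative floor tax over general income tax: 184,161 zł − 154,578 zł = 29,583 zł.

29,583 zł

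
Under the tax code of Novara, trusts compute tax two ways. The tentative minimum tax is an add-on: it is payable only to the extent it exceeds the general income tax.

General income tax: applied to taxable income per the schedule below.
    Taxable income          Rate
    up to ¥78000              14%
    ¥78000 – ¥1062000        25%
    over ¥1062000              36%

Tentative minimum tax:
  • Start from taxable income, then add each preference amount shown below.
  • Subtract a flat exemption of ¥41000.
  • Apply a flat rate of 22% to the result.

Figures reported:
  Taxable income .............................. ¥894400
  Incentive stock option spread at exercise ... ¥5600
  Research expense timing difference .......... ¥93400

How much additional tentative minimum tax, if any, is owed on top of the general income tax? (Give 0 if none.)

¥0

General income tax:
  ¥78000 × 14% = ¥10920
  ¥816400 × 25% = ¥204100
  → ¥215020

Tentative minimum tax:
  Adjusted income: ¥894400 + ¥5600 + ¥93400 = ¥993400
  Less exemption ¥41000 → base ¥952400
  ¥952400 × 22% = ¥209528

¥209528 ≤ ¥215020, so no add-on is due.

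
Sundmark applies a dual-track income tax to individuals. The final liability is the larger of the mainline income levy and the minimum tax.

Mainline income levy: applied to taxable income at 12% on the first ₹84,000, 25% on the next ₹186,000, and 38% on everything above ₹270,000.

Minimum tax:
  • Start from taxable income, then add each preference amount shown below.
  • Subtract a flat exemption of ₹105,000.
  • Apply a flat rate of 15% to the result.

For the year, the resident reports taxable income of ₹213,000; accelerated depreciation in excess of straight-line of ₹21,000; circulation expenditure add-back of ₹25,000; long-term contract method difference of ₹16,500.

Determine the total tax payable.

₹42,330

Mainline income levy:
  ₹84,000 × 12% = ₹10,080
  ₹129,000 × 25% = ₹32,250
  → ₹42,330

Minimum tax:
  Adjusted income: ₹213,000 + ₹21,000 + ₹25,000 + ₹16,500 = ₹275,500
  Less exemption ₹105,000 → base ₹170,500
  ₹170,500 × 15% = ₹25,575

₹42,330 > ₹25,575, so the mainline income levy governs.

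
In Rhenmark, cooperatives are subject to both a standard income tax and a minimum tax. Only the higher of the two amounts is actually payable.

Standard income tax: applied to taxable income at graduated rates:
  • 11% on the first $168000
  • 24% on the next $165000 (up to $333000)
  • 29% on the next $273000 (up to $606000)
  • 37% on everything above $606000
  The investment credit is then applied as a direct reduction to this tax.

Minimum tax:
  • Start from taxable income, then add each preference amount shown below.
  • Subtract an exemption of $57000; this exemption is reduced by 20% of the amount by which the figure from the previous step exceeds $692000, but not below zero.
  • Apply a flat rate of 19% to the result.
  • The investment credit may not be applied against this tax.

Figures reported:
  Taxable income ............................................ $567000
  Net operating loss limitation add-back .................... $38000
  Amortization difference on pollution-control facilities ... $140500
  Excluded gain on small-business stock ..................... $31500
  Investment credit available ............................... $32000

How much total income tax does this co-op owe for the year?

$140030

Standard income tax:
  $168000 × 11% = $18480
  $165000 × 24% = $39600
  $234000 × 29% = $67860
  → $125940
  Less investment credit $32000 → $93940

Minimum tax:
  Adjusted income: $567000 + $38000 + $140500 + $31500 = $777000
  Exemption: $57000 − 20% × ($777000 − $692000) = $57000 − $17000 = $40000
  Base: $777000 − $40000 = $737000
  $737000 × 19% = $140030

$140030 > $93940, so the minimum tax is the binding amount.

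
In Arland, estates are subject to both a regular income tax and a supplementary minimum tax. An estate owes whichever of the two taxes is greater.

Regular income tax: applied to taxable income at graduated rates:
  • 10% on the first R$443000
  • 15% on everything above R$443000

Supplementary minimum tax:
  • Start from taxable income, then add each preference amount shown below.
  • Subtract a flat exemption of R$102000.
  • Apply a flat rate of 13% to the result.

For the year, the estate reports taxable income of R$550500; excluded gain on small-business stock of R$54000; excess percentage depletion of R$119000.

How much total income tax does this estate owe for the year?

Regular income tax:
  R$443000 × 10% = R$44300
  R$107500 × 15% = R$16125
  → R$60425

Supplementary minimum tax:
  Adjusted income: R$550500 + R$54000 + R$119000 = R$723500
  Less exemption R$102000 → base R$621500
  R$621500 × 13% = R$80795

R$80795 > R$60425, so the supplementary minimum tax is the binding amount.

R$80795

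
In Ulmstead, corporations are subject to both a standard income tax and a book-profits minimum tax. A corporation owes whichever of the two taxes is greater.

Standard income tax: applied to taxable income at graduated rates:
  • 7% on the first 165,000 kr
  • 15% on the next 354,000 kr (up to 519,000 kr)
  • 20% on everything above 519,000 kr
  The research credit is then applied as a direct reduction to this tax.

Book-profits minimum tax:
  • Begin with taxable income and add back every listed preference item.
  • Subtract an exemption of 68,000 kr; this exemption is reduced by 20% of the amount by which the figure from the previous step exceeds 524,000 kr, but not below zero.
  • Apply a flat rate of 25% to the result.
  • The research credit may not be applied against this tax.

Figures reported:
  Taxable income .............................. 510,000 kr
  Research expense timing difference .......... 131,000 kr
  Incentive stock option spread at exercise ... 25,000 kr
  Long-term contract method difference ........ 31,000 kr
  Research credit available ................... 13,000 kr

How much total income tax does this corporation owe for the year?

165,900 kr

Book-profits minimum tax:
  Adjusted income: 510,000 kr + 131,000 kr + 25,000 kr + 31,000 kr = 697,000 kr
  Exemption: 68,000 kr − 20% × (697,000 kr − 524,000 kr) = 68,000 kr − 34,600 kr = 33,400 kr
  Base: 697,000 kr − 33,400 kr = 663,600 kr
  663,600 kr × 25% = 165,900 kr

Standard income tax:
  165,000 kr × 7% = 11,550 kr
  345,000 kr × 15% = 51,750 kr
  → 63,300 kr
  Less research credit 13,000 kr → 50,300 kr

165,900 kr > 50,300 kr, so the book-profits minimum tax is the binding amount.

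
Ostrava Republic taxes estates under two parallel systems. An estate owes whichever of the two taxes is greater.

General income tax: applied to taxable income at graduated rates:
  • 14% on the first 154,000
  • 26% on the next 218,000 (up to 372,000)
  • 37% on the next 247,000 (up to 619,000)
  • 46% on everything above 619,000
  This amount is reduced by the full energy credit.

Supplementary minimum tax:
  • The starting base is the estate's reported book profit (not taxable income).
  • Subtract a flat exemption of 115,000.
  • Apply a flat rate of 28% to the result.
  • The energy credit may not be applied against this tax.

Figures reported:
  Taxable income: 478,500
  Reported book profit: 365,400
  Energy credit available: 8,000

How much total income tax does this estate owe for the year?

General income tax:
  154,000 × 14% = 21,560
  218,000 × 26% = 56,680
  106,500 × 37% = 39,405
  → 117,645
  Less energy credit 8,000 → 109,645

Supplementary minimum tax:
  Base (reported book profit): 365,400
  Less exemption 115,000 → base 250,400
  250,400 × 28% = 70,112

109,645 > 70,112, so the general income tax governs.

109,645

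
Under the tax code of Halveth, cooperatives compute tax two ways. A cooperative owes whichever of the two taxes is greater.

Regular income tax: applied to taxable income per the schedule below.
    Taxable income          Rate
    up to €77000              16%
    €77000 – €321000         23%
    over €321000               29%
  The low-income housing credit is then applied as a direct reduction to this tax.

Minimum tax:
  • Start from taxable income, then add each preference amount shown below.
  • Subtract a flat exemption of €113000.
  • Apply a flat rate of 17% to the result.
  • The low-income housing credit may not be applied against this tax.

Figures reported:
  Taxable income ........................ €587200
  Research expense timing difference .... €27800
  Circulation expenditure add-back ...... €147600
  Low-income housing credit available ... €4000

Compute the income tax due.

€141638

Regular income tax:
  €77000 × 16% = €12320
  €244000 × 23% = €56120
  €266200 × 29% = €77198
  → €145638
  Less low-income housing credit €4000 → €141638

Minimum tax:
  Adjusted income: €587200 + €27800 + €147600 = €762600
  Less exemption €113000 → base €649600
  €649600 × 17% = €110432

€141638 > €110432, so the regular income tax governs.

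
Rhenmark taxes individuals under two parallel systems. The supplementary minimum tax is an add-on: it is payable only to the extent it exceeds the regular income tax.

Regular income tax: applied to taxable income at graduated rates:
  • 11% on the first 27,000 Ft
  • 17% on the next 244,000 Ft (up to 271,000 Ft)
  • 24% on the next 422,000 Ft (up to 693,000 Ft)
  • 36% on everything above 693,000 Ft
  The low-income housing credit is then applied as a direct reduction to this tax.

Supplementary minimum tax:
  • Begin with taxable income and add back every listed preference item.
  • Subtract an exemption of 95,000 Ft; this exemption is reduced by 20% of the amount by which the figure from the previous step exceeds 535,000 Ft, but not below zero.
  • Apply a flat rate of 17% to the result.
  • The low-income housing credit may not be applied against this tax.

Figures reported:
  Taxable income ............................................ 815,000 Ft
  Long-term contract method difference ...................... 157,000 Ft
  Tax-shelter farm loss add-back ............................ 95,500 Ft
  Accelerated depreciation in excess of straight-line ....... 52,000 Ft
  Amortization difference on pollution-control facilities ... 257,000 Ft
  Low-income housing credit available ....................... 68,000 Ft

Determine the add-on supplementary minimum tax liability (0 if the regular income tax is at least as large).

112,355 Ft

Supplementary minimum tax:
  Adjusted income: 815,000 Ft + 157,000 Ft + 95,500 Ft + 52,000 Ft + 257,000 Ft = 1,376,500 Ft
  Exemption: 20% × (1,376,500 Ft − 535,000 Ft) = 168,300 Ft ≥ 95,000 Ft, so the exemption is fully phased out
  Base: 1,376,500 Ft − 0 Ft = 1,376,500 Ft
  1,376,500 Ft × 17% = 234,005 Ft

Regular income tax:
  27,000 Ft × 11% = 2,970 Ft
  244,000 Ft × 17% = 41,480 Ft
  422,000 Ft × 24% = 101,280 Ft
  122,000 Ft × 36% = 43,920 Ft
  → 189,650 Ft
  Less low-income housing credit 68,000 Ft → 121,650 Ft

Excess of supplementary minimum tax over regular income tax: 234,005 Ft − 121,650 Ft = 112,355 Ft.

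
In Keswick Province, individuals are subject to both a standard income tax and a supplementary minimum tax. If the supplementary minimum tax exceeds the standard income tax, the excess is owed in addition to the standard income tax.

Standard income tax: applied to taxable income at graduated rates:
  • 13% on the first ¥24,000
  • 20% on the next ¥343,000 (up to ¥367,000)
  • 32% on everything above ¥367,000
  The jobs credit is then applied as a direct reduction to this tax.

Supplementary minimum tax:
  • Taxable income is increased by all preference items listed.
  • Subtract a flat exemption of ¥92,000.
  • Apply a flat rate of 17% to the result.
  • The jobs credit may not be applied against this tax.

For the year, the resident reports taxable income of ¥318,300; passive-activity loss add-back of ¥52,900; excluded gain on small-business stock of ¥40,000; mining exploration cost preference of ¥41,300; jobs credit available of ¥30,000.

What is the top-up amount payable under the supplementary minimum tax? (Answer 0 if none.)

Supplementary minimum tax:
  Adjusted income: ¥318,300 + ¥52,900 + ¥40,000 + ¥41,300 = ¥452,500
  Less exemption ¥92,000 → base ¥360,500
  ¥360,500 × 17% = ¥61,285

Standard income tax:
  ¥24,000 × 13% = ¥3,120
  ¥294,300 × 20% = ¥58,860
  → ¥61,980
  Less jobs credit ¥30,000 → ¥31,980

Excess of supplementary minimum tax over standard income tax: ¥61,285 − ¥31,980 = ¥29,305.

¥29,305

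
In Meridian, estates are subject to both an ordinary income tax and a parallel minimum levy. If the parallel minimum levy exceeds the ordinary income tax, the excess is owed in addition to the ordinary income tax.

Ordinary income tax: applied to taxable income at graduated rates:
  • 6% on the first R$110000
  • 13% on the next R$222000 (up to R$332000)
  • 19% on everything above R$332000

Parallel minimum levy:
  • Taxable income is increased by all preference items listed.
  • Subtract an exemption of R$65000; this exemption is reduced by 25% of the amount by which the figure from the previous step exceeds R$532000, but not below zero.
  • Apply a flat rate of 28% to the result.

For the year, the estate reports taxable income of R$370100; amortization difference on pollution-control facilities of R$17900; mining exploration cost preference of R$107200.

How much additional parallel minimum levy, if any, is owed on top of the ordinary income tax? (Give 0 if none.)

Parallel minimum levy:
  Adjusted income: R$370100 + R$17900 + R$107200 = R$495200
  Exemption: R$495200 ≤ R$532000, so full R$65000 applies
  Base: R$495200 − R$65000 = R$430200
  R$430200 × 28% = R$120456

Ordinary income tax:
  R$110000 × 6% = R$6600
  R$222000 × 13% = R$28860
  R$38100 × 19% = R$7239
  → R$42699

Excess of parallel minimum levy over ordinary income tax: R$120456 − R$42699 = R$77757.

R$77757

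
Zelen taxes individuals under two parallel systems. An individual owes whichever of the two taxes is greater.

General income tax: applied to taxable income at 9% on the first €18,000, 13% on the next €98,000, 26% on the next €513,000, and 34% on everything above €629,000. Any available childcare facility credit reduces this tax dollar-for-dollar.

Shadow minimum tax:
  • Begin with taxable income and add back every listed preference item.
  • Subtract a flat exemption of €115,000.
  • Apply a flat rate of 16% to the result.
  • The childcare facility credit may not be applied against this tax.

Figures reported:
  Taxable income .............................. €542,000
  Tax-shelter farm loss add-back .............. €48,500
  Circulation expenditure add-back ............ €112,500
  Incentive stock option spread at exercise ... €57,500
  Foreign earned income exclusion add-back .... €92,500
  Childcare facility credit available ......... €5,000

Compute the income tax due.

€120,120

General income tax:
  €18,000 × 9% = €1,620
  €98,000 × 13% = €12,740
  €426,000 × 26% = €110,760
  → €125,120
  Less childcare facility credit €5,000 → €120,120

Shadow minimum tax:
  Adjusted income: €542,000 + €48,500 + €112,500 + €57,500 + €92,500 = €853,000
  Less exemption €115,000 → base €738,000
  €738,000 × 16% = €118,080

€120,120 > €118,080, so the general income tax governs.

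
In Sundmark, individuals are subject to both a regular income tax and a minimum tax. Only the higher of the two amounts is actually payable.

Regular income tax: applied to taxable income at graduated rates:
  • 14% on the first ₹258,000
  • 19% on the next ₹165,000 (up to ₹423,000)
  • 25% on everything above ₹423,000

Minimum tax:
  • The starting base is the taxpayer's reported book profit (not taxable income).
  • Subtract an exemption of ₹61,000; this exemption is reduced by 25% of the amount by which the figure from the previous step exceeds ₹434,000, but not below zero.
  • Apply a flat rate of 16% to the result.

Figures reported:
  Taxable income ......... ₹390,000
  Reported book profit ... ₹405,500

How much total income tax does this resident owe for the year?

₹61,200

Minimum tax:
  Base (reported book profit): ₹405,500
  Exemption: ₹405,500 ≤ ₹434,000, so full ₹61,000 applies
  Base: ₹405,500 − ₹61,000 = ₹344,500
  ₹344,500 × 16% = ₹55,120

Regular income tax:
  ₹258,000 × 14% = ₹36,120
  ₹132,000 × 19% = ₹25,080
  → ₹61,200

₹61,200 > ₹55,120, so the regular income tax governs.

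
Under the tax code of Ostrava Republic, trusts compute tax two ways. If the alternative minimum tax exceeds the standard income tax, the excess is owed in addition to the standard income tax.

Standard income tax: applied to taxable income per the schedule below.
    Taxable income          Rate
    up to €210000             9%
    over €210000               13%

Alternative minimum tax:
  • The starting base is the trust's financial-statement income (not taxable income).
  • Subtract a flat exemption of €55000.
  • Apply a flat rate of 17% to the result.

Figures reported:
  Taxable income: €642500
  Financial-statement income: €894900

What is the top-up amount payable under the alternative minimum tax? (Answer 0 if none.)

€67658

Alternative minimum tax:
  Base (financial-statement income): €894900
  Less exemption €55000 → base €839900
  €839900 × 17% = €142783

Standard income tax:
  €210000 × 9% = €18900
  €432500 × 13% = €56225
  → €75125

Excess of alternative minimum tax over standard income tax: €142783 − €75125 = €67658.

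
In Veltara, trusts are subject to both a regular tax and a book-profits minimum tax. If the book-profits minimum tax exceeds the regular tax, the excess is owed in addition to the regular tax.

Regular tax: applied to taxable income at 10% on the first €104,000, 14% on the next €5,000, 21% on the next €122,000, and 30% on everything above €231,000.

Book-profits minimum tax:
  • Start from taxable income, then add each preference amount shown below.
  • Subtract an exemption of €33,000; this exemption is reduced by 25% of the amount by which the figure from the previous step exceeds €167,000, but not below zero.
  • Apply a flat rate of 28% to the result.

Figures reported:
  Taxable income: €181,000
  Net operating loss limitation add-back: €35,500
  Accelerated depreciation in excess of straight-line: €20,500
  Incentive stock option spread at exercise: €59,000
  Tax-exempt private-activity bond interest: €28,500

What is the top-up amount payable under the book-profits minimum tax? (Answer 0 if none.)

€64,640

Book-profits minimum tax:
  Adjusted income: €181,000 + €35,500 + €20,500 + €59,000 + €28,500 = €324,500
  Exemption: 25% × (€324,500 − €167,000) = €39,375 ≥ €33,000, so the exemption is fully phased out
  Base: €324,500 − €0 = €324,500
  €324,500 × 28% = €90,860

Regular tax:
  €104,000 × 10% = €10,400
  €5,000 × 14% = €700
  €72,000 × 21% = €15,120
  → €26,220

Excess of book-profits minimum tax over regular tax: €90,860 − €26,220 = €64,640.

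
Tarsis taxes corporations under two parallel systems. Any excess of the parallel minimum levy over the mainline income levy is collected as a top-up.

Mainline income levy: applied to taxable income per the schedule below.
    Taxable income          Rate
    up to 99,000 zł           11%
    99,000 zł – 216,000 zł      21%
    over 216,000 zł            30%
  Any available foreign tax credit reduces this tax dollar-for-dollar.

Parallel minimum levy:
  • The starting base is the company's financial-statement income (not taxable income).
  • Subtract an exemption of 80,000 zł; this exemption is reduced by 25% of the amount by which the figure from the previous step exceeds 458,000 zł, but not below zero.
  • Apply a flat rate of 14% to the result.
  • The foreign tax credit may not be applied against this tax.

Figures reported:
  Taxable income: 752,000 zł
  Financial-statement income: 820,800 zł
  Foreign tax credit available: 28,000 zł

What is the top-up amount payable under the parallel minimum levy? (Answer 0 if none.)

Parallel minimum levy:
  Base (financial-statement income): 820,800 zł
  Exemption: 25% × (820,800 zł − 458,000 zł) = 90,700 zł ≥ 80,000 zł, so the exemption is fully phased out
  Base: 820,800 zł − 0 zł = 820,800 zł
  820,800 zł × 14% = 114,912 zł

Mainline income levy:
  99,000 zł × 11% = 10,890 zł
  117,000 zł × 21% = 24,570 zł
  536,000 zł × 30% = 160,800 zł
  → 196,260 zł
  Less foreign tax credit 28,000 zł → 168,260 zł

114,912 zł ≤ 168,260 zł, so no add-on is due.

0 zł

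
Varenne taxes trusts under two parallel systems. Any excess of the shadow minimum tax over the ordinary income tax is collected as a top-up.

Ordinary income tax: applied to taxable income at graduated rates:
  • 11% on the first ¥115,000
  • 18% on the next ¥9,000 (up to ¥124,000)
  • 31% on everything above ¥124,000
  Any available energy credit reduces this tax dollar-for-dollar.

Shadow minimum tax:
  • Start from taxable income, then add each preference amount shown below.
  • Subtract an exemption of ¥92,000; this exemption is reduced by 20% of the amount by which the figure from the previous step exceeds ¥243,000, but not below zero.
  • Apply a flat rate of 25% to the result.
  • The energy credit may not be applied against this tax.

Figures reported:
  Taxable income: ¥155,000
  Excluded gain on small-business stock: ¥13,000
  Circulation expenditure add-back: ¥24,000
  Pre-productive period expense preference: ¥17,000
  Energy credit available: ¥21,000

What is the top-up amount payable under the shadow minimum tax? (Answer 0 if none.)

¥26,370

Shadow minimum tax:
  Adjusted income: ¥155,000 + ¥13,000 + ¥24,000 + ¥17,000 = ¥209,000
  Exemption: ¥209,000 ≤ ¥243,000, so full ¥92,000 applies
  Base: ¥209,000 − ¥92,000 = ¥117,000
  ¥117,000 × 25% = ¥29,250

Ordinary income tax:
  ¥115,000 × 11% = ¥12,650
  ¥9,000 × 18% = ¥1,620
  ¥31,000 × 31% = ¥9,610
  → ¥23,880
  Less energy credit ¥21,000 → ¥2,880

Excess of shadow minimum tax over ordinary income tax: ¥29,250 − ¥2,880 = ¥26,370.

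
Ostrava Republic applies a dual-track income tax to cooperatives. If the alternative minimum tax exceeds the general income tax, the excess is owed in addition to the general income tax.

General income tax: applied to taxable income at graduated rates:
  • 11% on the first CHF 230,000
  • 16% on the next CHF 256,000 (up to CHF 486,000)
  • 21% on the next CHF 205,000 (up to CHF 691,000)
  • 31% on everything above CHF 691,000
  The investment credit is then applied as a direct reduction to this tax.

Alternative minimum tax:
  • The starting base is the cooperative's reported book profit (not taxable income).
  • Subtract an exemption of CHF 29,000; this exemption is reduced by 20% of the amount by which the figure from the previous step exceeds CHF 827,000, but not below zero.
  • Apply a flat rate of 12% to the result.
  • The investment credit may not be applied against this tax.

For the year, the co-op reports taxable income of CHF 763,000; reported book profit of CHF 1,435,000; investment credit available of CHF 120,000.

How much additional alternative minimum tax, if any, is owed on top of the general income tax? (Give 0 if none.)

CHF 160,570

General income tax:
  CHF 230,000 × 11% = CHF 25,300
  CHF 256,000 × 16% = CHF 40,960
  CHF 205,000 × 21% = CHF 43,050
  CHF 72,000 × 31% = CHF 22,320
  → CHF 131,630
  Less investment credit CHF 120,000 → CHF 11,630

Alternative minimum tax:
  Base (reported book profit): CHF 1,435,000
  Exemption: 20% × (CHF 1,435,000 − CHF 827,000) = CHF 121,600 ≥ CHF 29,000, so the exemption is fully phased out
  Base: CHF 1,435,000 − CHF 0 = CHF 1,435,000
  CHF 1,435,000 × 12% = CHF 172,200

Excess of alternative minimum tax over general income tax: CHF 172,200 − CHF 11,630 = CHF 160,570.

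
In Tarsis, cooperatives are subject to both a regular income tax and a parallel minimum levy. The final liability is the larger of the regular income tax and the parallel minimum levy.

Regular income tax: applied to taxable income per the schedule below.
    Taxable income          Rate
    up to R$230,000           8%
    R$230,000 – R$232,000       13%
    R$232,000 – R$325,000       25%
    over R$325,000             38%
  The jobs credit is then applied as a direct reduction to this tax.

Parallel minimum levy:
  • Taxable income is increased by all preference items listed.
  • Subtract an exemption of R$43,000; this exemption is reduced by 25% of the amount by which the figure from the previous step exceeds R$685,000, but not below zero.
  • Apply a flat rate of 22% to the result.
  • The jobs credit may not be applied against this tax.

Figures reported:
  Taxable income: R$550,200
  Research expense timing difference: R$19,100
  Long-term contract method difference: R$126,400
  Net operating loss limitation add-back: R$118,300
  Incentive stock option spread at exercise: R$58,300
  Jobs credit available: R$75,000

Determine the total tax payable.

Parallel minimum levy:
  Adjusted income: R$550,200 + R$19,100 + R$126,400 + R$118,300 + R$58,300 = R$872,300
  Exemption: 25% × (R$872,300 − R$685,000) = R$46,825 ≥ R$43,000, so the exemption is fully phased out
  Base: R$872,300 − R$0 = R$872,300
  R$872,300 × 22% = R$191,906

Regular income tax:
  R$230,000 × 8% = R$18,400
  R$2,000 × 13% = R$260
  R$93,000 × 25% = R$23,250
  R$225,200 × 38% = R$85,576
  → R$127,486
  Less jobs credit R$75,000 → R$52,486

R$191,906 > R$52,486, so the parallel minimum levy is the binding amount.

R$191,906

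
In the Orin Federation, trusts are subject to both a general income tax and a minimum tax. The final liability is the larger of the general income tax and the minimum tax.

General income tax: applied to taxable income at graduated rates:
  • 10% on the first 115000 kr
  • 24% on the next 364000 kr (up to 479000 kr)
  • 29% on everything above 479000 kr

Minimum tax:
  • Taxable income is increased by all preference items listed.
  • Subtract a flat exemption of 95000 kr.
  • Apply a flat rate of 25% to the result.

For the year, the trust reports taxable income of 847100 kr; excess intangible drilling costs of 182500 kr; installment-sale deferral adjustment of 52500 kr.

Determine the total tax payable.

Minimum tax:
  Adjusted income: 847100 kr + 182500 kr + 52500 kr = 1082100 kr
  Less exemption 95000 kr → base 987100 kr
  987100 kr × 25% = 246775 kr

General income tax:
  115000 kr × 10% = 11500 kr
  364000 kr × 24% = 87360 kr
  368100 kr × 29% = 106749 kr
  → 205609 kr

246775 kr > 205609 kr, so the minimum tax is the binding amount.

246775 kr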